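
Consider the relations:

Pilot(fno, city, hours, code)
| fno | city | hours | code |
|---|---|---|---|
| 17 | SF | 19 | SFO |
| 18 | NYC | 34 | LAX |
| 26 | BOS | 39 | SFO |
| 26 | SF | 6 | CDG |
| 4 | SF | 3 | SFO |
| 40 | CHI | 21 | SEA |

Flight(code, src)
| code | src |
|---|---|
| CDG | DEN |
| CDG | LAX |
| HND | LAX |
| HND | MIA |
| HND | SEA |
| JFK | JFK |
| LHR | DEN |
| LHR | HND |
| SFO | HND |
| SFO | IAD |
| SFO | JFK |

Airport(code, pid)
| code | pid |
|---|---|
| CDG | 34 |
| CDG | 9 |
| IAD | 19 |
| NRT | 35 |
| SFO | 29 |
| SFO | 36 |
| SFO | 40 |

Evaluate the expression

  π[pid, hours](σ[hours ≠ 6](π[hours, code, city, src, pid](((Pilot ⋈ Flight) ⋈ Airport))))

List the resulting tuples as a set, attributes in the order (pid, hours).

Natural join on code: {(17, SF, 19, SFO, HND), (17, SF, 19, SFO, IAD), (17, SF, 19, SFO, JFK), (26, BOS, 39, SFO, HND), (26, BOS, 39, SFO, IAD), (26, BOS, 39, SFO, JFK), (26, SF, 6, CDG, DEN), (26, SF, 6, CDG, LAX), (4, SF, 3, SFO, HND), (4, SF, 3, SFO, IAD), (4, SF, 3, SFO, JFK)}
Natural join on code: {(17, SF, 19, SFO, HND, 29), (17, SF, 19, SFO, HND, 36), (17, SF, 19, SFO, HND, 40), (17, SF, 19, SFO, IAD, 29), (17, SF, 19, SFO, IAD, 36), (17, SF, 19, SFO, IAD, 40), (17, SF, 19, SFO, JFK, 29), (17, SF, 19, SFO, JFK, 36), (17, SF, 19, SFO, JFK, 40), (26, BOS, 39, SFO, HND, 29), (26, BOS, 39, SFO, HND, 36), (26, BOS, 39, SFO, HND, 40), (26, BOS, 39, SFO, IAD, 29), (26, BOS, 39, SFO, IAD, 36), (26, BOS, 39, SFO, IAD, 40), (26, BOS, 39, SFO, JFK, 29), (26, BOS, 39, SFO, JFK, 36), (26, BOS, 39, SFO, JFK, 40), (26, SF, 6, CDG, DEN, 34), (26, SF, 6, CDG, DEN, 9), (26, SF, 6, CDG, LAX, 34), (26, SF, 6, CDG, LAX, 9), (4, SF, 3, SFO, HND, 29), (4, SF, 3, SFO, HND, 36), (4, SF, 3, SFO, HND, 40), (4, SF, 3, SFO, IAD, 29), (4, SF, 3, SFO, IAD, 36), (4, SF, 3, SFO, IAD, 40), (4, SF, 3, SFO, JFK, 29), (4, SF, 3, SFO, JFK, 36), (4, SF, 3, SFO, JFK, 40)}
π[hours, code, city, src, pid]: project onto (hours, code, city, src, pid) → {(19, SFO, SF, HND, 29), (19, SFO, SF, HND, 36), (19, SFO, SF, HND, 40), (19, SFO, SF, IAD, 29), (19, SFO, SF, IAD, 36), (19, SFO, SF, IAD, 40), (19, SFO, SF, JFK, 29), (19, SFO, SF, JFK, 36), (19, SFO, SF, JFK, 40), (3, SFO, SF, HND, 29), (3, SFO, SF, HND, 36), (3, SFO, SF, HND, 40), (3, SFO, SF, IAD, 29), (3, SFO, SF, IAD, 36), (3, SFO, SF, IAD, 40), (3, SFO, SF, JFK, 29), (3, SFO, SF, JFK, 36), (3, SFO, SF, JFK, 40), (39, SFO, BOS, HND, 29), (39, SFO, BOS, HND, 36), (39, SFO, BOS, HND, 40), (39, SFO, BOS, IAD, 29), (39, SFO, BOS, IAD, 36), (39, SFO, BOS, IAD, 40), (39, SFO, BOS, JFK, 29), (39, SFO, BOS, JFK, 36), (39, SFO, BOS, JFK, 40), (6, CDG, SF, DEN, 34), (6, CDG, SF, DEN, 9), (6, CDG, SF, LAX, 34), (6, CDG, SF, LAX, 9)}
Filtering on hours ≠ 6 leaves {(19, SFO, SF, HND, 29), (19, SFO, SF, HND, 36), (19, SFO, SF, HND, 40), (19, SFO, SF, IAD, 29), (19, SFO, SF, IAD, 36), (19, SFO, SF, IAD, 40), (19, SFO, SF, JFK, 29), (19, SFO, SF, JFK, 36), (19, SFO, SF, JFK, 40), (3, SFO, SF, HND, 29), (3, SFO, SF, HND, 36), (3, SFO, SF, HND, 40), (3, SFO, SF, IAD, 29), (3, SFO, SF, IAD, 36), (3, SFO, SF, IAD, 40), (3, SFO, SF, JFK, 29), (3, SFO, SF, JFK, 36), (3, SFO, SF, JFK, 40), (39, SFO, BOS, HND, 29), (39, SFO, BOS, HND, 36), (39, SFO, BOS, HND, 40), (39, SFO, BOS, IAD, 29), (39, SFO, BOS, IAD, 36), (39, SFO, BOS, IAD, 40), (39, SFO, BOS, JFK, 29), (39, SFO, BOS, JFK, 36), (39, SFO, BOS, JFK, 40)}.
π[pid, hours]: project onto (pid, hours) (18 duplicate(s) eliminated) → {(29, 19), (29, 3), (29, 39), (36, 19), (36, 3), (36, 39), (40, 19), (40, 3), (40, 39)}

{(29, 19), (29, 3), (29, 39), (36, 19), (36, 3), (36, 39), (40, 19), (40, 3), (40, 39)}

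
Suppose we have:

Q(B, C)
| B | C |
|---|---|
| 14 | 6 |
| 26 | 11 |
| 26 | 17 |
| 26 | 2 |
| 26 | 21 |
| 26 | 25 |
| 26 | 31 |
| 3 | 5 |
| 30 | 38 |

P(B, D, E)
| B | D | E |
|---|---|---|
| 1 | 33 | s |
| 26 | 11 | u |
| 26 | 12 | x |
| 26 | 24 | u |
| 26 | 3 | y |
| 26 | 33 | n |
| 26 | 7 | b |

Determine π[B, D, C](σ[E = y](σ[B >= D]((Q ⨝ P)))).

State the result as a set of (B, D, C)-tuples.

{(26, 3, 11), (26, 3, 17), (26, 3, 2), (26, 3, 21), (26, 3, 25), (26, 3, 31)}

Joining Q and P on B yields {(26, 11, 11, u), (26, 11, 12, x), (26, 11, 24, u), (26, 11, 3, y), (26, 11, 33, n), (26, 11, 7, b), (26, 17, 11, u), (26, 17, 12, x), (26, 17, 24, u), (26, 17, 3, y), (26, 17, 33, n), (26, 17, 7, b), (26, 2, 11, u), (26, 2, 12, x), (26, 2, 24, u), (26, 2, 3, y), (26, 2, 33, n), (26, 2, 7, b), (26, 21, 11, u), (26, 21, 12, x), (26, 21, 24, u), (26, 21, 3, y), (26, 21, 33, n), (26, 21, 7, b), (26, 25, 11, u), (26, 25, 12, x), (26, 25, 24, u), (26, 25, 3, y), (26, 25, 33, n), (26, 25, 7, b), (26, 31, 11, u), (26, 31, 12, x), (26, 31, 24, u), (26, 31, 3, y), (26, 31, 33, n), (26, 31, 7, b)}.
Selection B >= D: {(26, 11, 11, u), (26, 11, 12, x), (26, 11, 24, u), (26, 11, 3, y), (26, 11, 7, b), (26, 17, 11, u), (26, 17, 12, x), (26, 17, 24, u), (26, 17, 3, y), (26, 17, 7, b), (26, 2, 11, u), (26, 2, 12, x), (26, 2, 24, u), (26, 2, 3, y), (26, 2, 7, b), (26, 21, 11, u), (26, 21, 12, x), (26, 21, 24, u), (26, 21, 3, y), (26, 21, 7, b), (26, 25, 11, u), (26, 25, 12, x), (26, 25, 24, u), (26, 25, 3, y), (26, 25, 7, b), (26, 31, 11, u), (26, 31, 12, x), (26, 31, 24, u), (26, 31, 3, y), (26, 31, 7, b)}
Selection E = y: {(26, 11, 3, y), (26, 17, 3, y), (26, 2, 3, y), (26, 21, 3, y), (26, 25, 3, y), (26, 31, 3, y)}
π_{B, D, C} gives {(26, 3, 11), (26, 3, 17), (26, 3, 2), (26, 3, 21), (26, 3, 25), (26, 3, 31)}.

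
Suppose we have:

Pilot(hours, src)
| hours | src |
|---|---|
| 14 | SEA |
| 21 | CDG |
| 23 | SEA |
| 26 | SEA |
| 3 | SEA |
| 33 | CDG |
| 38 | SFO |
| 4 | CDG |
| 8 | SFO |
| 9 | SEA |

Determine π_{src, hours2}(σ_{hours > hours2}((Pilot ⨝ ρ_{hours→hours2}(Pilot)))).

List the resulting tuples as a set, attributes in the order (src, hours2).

{(CDG, 21), (CDG, 4), (SEA, 14), (SEA, 23), (SEA, 3), (SEA, 9), (SFO, 8)}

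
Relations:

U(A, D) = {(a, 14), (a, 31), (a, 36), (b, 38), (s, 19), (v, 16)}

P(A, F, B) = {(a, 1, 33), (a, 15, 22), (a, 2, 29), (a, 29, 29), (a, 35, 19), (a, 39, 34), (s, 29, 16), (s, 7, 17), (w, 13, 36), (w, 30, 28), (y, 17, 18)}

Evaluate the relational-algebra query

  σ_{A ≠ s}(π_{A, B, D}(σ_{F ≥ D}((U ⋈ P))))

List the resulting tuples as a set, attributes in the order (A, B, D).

{(a, 19, 14), (a, 19, 31), (a, 22, 14), (a, 29, 14), (a, 34, 14), (a, 34, 31), (a, 34, 36)}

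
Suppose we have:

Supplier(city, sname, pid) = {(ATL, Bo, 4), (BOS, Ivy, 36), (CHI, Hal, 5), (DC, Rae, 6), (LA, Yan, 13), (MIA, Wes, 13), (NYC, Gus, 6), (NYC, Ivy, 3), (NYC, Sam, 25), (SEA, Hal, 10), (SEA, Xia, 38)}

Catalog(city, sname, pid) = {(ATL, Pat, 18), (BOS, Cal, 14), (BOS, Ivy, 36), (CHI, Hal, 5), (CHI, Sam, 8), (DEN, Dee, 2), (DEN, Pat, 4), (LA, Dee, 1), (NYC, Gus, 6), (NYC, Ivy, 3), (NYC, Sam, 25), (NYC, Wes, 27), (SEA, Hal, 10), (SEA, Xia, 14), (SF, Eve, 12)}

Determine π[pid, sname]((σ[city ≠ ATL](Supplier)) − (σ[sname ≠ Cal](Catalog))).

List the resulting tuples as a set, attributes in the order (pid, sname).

σ[city ≠ ATL]: keep tuples satisfying city ≠ ATL → {(BOS, Ivy, 36), (CHI, Hal, 5), (DC, Rae, 6), (LA, Yan, 13), (MIA, Wes, 13), (NYC, Gus, 6), (NYC, Ivy, 3), (NYC, Sam, 25), (SEA, Hal, 10), (SEA, Xia, 38)}
σ[sname ≠ Cal]: keep tuples satisfying sname ≠ Cal → {(ATL, Pat, 18), (BOS, Ivy, 36), (CHI, Hal, 5), (CHI, Sam, 8), (DEN, Dee, 2), (DEN, Pat, 4), (LA, Dee, 1), (NYC, Gus, 6), (NYC, Ivy, 3), (NYC, Sam, 25), (NYC, Wes, 27), (SEA, Hal, 10), (SEA, Xia, 14), (SF, Eve, 12)}
Difference: {(BOS, Ivy, 36), (CHI, Hal, 5), (DC, Rae, 6), (LA, Yan, 13), (MIA, Wes, 13), (NYC, Gus, 6), (NYC, Ivy, 3), (NYC, Sam, 25), (SEA, Hal, 10), (SEA, Xia, 38)} with {(ATL, Pat, 18), (BOS, Ivy, 36), (CHI, Hal, 5), (CHI, Sam, 8), (DEN, Dee, 2), (DEN, Pat, 4), (LA, Dee, 1), (NYC, Gus, 6), (NYC, Ivy, 3), (NYC, Sam, 25), (NYC, Wes, 27), (SEA, Hal, 10), (SEA, Xia, 14), (SF, Eve, 12)} → {(DC, Rae, 6), (LA, Yan, 13), (MIA, Wes, 13), (SEA, Xia, 38)}
π_{pid, sname} gives {(13, Wes), (13, Yan), (38, Xia), (6, Rae)}.

{(13, Wes), (13, Yan), (38, Xia), (6, Rae)}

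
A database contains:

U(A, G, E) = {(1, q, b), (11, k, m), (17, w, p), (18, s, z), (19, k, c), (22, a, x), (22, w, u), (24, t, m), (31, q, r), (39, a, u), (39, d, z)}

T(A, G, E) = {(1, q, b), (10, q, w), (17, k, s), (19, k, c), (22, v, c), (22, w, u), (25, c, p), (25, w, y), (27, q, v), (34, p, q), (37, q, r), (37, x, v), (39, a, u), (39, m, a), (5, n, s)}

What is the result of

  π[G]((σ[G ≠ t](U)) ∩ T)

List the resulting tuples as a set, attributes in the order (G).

Apply σ_{G ≠ t}; surviving tuples: {(1, q, b), (11, k, m), (17, w, p), (18, s, z), (19, k, c), (22, a, x), (22, w, u), (31, q, r), (39, a, u), (39, d, z)}
Intersection: {(1, q, b), (11, k, m), (17, w, p), (18, s, z), (19, k, c), (22, a, x), (22, w, u), (31, q, r), (39, a, u), (39, d, z)} with {(1, q, b), (10, q, w), (17, k, s), (19, k, c), (22, v, c), (22, w, u), (25, c, p), (25, w, y), (27, q, v), (34, p, q), (37, q, r), (37, x, v), (39, a, u), (39, m, a), (5, n, s)} → {(1, q, b), (19, k, c), (22, w, u), (39, a, u)}
π[G]: project onto (G) → {a, k, q, w}

{a, k, q, w}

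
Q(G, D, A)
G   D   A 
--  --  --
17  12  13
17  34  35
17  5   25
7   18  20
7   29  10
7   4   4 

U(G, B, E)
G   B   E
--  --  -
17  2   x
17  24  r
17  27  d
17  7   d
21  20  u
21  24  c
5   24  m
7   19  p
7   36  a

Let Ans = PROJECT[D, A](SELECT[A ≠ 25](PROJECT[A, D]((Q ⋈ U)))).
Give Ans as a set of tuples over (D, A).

Q ⋈ U (natural join on G): {(17, 12, 13, 2, x), (17, 12, 13, 24, r), (17, 12, 13, 27, d), (17, 12, 13, 7, d), (17, 34, 35, 2, x), (17, 34, 35, 24, r), (17, 34, 35, 27, d), (17, 34, 35, 7, d), (17, 5, 25, 2, x), (17, 5, 25, 24, r), (17, 5, 25, 27, d), (17, 5, 25, 7, d), (7, 18, 20, 19, p), (7, 18, 20, 36, a), (7, 29, 10, 19, p), (7, 29, 10, 36, a), (7, 4, 4, 19, p), (7, 4, 4, 36, a)}
Keep only column(s) A, D (12 duplicate(s) eliminated): {(10, 29), (13, 12), (20, 18), (25, 5), (35, 34), (4, 4)}
Apply σ_{A ≠ 25}; surviving tuples: {(10, 29), (13, 12), (20, 18), (35, 34), (4, 4)}
Keep only column(s) D, A: {(12, 13), (18, 20), (29, 10), (34, 35), (4, 4)}

{(12, 13), (18, 20), (29, 10), (34, 35), (4, 4)}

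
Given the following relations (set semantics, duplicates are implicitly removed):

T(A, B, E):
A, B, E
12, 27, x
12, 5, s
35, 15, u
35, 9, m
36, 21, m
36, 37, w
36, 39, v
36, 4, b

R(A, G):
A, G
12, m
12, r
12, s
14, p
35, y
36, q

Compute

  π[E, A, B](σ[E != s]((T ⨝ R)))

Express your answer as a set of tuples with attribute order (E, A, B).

{(b, 36, 4), (m, 35, 9), (m, 36, 21), (u, 35, 15), (v, 36, 39), (w, 36, 37), (x, 12, 27)}

T ⋈ R (natural join on A): {(12, 27, x, m), (12, 27, x, r), (12, 27, x, s), (12, 5, s, m), (12, 5, s, r), (12, 5, s, s), (35, 15, u, y), (35, 9, m, y), (36, 21, m, q), (36, 37, w, q), (36, 39, v, q), (36, 4, b, q)}
Selection E != s: {(12, 27, x, m), (12, 27, x, r), (12, 27, x, s), (35, 15, u, y), (35, 9, m, y), (36, 21, m, q), (36, 37, w, q), (36, 39, v, q), (36, 4, b, q)}
Keep only column(s) E, A, B (2 duplicate(s) eliminated): {(b, 36, 4), (m, 35, 9), (m, 36, 21), (u, 35, 15), (v, 36, 39), (w, 36, 37), (x, 12, 27)}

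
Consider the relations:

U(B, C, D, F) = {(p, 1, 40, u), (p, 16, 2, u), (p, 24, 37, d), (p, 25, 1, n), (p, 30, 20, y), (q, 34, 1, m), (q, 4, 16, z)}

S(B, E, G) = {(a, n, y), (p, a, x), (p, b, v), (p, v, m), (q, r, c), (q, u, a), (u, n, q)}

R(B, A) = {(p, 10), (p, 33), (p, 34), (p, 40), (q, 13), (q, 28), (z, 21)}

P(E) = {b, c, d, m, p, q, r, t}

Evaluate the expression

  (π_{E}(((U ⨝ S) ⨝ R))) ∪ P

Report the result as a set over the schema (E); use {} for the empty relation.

{a, b, c, d, m, p, q, r, t, u, v}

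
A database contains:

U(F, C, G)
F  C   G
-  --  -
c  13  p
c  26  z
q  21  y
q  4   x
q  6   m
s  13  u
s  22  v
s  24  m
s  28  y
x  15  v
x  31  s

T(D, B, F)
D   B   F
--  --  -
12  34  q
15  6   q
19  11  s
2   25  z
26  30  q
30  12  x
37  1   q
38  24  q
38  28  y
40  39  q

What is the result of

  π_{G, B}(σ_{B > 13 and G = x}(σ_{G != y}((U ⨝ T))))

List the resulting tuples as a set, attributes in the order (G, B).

{(x, 24), (x, 30), (x, 34), (x, 39)}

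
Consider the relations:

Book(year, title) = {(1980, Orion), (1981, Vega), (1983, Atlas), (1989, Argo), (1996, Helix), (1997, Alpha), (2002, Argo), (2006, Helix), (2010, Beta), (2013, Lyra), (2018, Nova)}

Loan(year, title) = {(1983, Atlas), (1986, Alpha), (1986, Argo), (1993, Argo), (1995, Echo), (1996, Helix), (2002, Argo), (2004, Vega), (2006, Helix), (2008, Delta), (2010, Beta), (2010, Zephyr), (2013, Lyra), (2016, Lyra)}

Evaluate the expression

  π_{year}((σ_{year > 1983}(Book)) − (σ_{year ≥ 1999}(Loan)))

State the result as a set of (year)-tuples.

{1989, 1996, 1997, 2018}

Selection year > 1983: {(1989, Argo), (1996, Helix), (1997, Alpha), (2002, Argo), (2006, Helix), (2010, Beta), (2013, Lyra), (2018, Nova)}
Selection year ≥ 1999: {(2002, Argo), (2004, Vega), (2006, Helix), (2008, Delta), (2010, Beta), (2010, Zephyr), (2013, Lyra), (2016, Lyra)}
Taking the difference: {(1989, Argo), (1996, Helix), (1997, Alpha), (2018, Nova)}
π[year]: project onto (year) → {1989, 1996, 1997, 2018}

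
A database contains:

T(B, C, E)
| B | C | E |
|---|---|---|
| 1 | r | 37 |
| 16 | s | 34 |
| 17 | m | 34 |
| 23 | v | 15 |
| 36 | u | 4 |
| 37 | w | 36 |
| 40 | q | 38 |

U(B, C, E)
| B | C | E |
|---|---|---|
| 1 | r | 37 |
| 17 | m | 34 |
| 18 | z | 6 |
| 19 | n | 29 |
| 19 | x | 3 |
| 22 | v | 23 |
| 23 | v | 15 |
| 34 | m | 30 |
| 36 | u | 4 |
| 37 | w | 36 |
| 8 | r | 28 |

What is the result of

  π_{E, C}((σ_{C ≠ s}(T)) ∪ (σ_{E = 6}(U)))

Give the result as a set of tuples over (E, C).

Filtering on C ≠ s leaves {(1, r, 37), (17, m, 34), (23, v, 15), (36, u, 4), (37, w, 36), (40, q, 38)}.
Filtering on E = 6 leaves {(18, z, 6)}.
Taking the union: {(1, r, 37), (17, m, 34), (18, z, 6), (23, v, 15), (36, u, 4), (37, w, 36), (40, q, 38)}
π_{E, C} gives {(15, v), (34, m), (36, w), (37, r), (38, q), (4, u), (6, z)}.

{(15, v), (34, m), (36, w), (37, r), (38, q), (4, u), (6, z)}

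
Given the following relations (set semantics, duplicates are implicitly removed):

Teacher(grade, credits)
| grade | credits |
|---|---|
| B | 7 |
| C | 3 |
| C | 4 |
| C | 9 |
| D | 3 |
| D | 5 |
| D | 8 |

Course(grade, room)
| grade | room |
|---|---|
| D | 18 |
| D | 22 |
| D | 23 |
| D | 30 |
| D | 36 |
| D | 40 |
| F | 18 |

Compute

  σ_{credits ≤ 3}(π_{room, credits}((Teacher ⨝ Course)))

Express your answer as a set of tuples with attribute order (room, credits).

{(18, 3), (22, 3), (23, 3), (30, 3), (36, 3), (40, 3)}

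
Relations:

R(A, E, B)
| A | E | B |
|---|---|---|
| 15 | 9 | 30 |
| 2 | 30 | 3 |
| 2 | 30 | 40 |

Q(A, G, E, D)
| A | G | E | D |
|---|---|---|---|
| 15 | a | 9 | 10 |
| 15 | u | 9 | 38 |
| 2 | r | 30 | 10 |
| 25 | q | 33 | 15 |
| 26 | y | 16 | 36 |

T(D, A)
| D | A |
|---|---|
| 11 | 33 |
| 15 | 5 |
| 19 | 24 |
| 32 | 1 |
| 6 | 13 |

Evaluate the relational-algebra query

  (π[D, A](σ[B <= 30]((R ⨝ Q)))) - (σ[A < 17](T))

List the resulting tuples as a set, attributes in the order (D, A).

Natural join on A, E: {(15, 9, 30, a, 10), (15, 9, 30, u, 38), (2, 30, 3, r, 10), (2, 30, 40, r, 10)}
σ[B <= 30]: keep tuples satisfying B <= 30 → {(15, 9, 30, a, 10), (15, 9, 30, u, 38), (2, 30, 3, r, 10)}
π_{D, A} gives {(10, 15), (10, 2), (38, 15)}.
σ[A < 17]: keep tuples satisfying A < 17 → {(15, 5), (32, 1), (6, 13)}
Set difference of the two operands is {(10, 15), (10, 2), (38, 15)}.

{(10, 15), (10, 2), (38, 15)}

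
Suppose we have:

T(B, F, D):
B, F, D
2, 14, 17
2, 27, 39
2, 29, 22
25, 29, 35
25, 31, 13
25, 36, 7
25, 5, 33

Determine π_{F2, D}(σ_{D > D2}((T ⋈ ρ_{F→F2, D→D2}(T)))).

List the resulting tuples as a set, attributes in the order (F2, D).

{(14, 22), (14, 39), (29, 39), (31, 33), (31, 35), (36, 13), (36, 33), (36, 35), (5, 35)}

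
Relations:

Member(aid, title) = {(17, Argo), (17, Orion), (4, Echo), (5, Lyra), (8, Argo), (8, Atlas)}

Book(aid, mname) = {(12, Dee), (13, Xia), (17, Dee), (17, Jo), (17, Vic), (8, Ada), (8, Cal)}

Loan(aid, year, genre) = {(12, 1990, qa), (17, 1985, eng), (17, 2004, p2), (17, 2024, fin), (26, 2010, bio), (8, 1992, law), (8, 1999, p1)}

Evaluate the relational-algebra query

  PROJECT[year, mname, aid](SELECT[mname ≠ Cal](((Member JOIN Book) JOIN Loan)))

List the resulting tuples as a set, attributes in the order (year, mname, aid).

{(1985, Dee, 17), (1985, Jo, 17), (1985, Vic, 17), (1992, Ada, 8), (1999, Ada, 8), (2004, Dee, 17), (2004, Jo, 17), (2004, Vic, 17), (2024, Dee, 17), (2024, Jo, 17), (2024, Vic, 17)}

Natural join on aid: {(17, Argo, Dee), (17, Argo, Jo), (17, Argo, Vic), (17, Orion, Dee), (17, Orion, Jo), (17, Orion, Vic), (8, Argo, Ada), (8, Argo, Cal), (8, Atlas, Ada), (8, Atlas, Cal)}
Natural join on aid: {(17, Argo, Dee, 1985, eng), (17, Argo, Dee, 2004, p2), (17, Argo, Dee, 2024, fin), (17, Argo, Jo, 1985, eng), (17, Argo, Jo, 2004, p2), (17, Argo, Jo, 2024, fin), (17, Argo, Vic, 1985, eng), (17, Argo, Vic, 2004, p2), (17, Argo, Vic, 2024, fin), (17, Orion, Dee, 1985, eng), (17, Orion, Dee, 2004, p2), (17, Orion, Dee, 2024, fin), (17, Orion, Jo, 1985, eng), (17, Orion, Jo, 2004, p2), (17, Orion, Jo, 2024, fin), (17, Orion, Vic, 1985, eng), (17, Orion, Vic, 2004, p2), (17, Orion, Vic, 2024, fin), (8, Argo, Ada, 1992, law), (8, Argo, Ada, 1999, p1), (8, Argo, Cal, 1992, law), (8, Argo, Cal, 1999, p1), (8, Atlas, Ada, 1992, law), (8, Atlas, Ada, 1999, p1), (8, Atlas, Cal, 1992, law), (8, Atlas, Cal, 1999, p1)}
Filtering on mname ≠ Cal leaves {(17, Argo, Dee, 1985, eng), (17, Argo, Dee, 2004, p2), (17, Argo, Dee, 2024, fin), (17, Argo, Jo, 1985, eng), (17, Argo, Jo, 2004, p2), (17, Argo, Jo, 2024, fin), (17, Argo, Vic, 1985, eng), (17, Argo, Vic, 2004, p2), (17, Argo, Vic, 2024, fin), (17, Orion, Dee, 1985, eng), (17, Orion, Dee, 2004, p2), (17, Orion, Dee, 2024, fin), (17, Orion, Jo, 1985, eng), (17, Orion, Jo, 2004, p2), (17, Orion, Jo, 2024, fin), (17, Orion, Vic, 1985, eng), (17, Orion, Vic, 2004, p2), (17, Orion, Vic, 2024, fin), (8, Argo, Ada, 1992, law), (8, Argo, Ada, 1999, p1), (8, Atlas, Ada, 1992, law), (8, Atlas, Ada, 1999, p1)}.
π_{year, mname, aid} gives {(1985, Dee, 17), (1985, Jo, 17), (1985, Vic, 17), (1992, Ada, 8), (1999, Ada, 8), (2004, Dee, 17), (2004, Jo, 17), (2004, Vic, 17), (2024, Dee, 17), (2024, Jo, 17), (2024, Vic, 17)} (11 duplicate(s) eliminated).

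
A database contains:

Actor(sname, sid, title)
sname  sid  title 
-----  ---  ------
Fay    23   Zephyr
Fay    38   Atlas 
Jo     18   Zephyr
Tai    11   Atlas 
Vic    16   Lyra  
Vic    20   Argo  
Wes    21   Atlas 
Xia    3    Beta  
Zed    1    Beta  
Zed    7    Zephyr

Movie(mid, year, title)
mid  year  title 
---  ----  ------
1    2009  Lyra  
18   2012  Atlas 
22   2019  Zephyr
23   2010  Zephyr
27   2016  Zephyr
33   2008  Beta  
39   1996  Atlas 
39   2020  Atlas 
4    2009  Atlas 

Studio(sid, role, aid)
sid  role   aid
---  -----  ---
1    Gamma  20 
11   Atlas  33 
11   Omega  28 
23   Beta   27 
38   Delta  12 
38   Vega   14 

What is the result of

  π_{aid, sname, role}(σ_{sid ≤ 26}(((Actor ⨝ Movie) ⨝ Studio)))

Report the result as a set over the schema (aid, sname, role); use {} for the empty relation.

{(20, Zed, Gamma), (27, Fay, Beta), (28, Tai, Omega), (33, Tai, Atlas)}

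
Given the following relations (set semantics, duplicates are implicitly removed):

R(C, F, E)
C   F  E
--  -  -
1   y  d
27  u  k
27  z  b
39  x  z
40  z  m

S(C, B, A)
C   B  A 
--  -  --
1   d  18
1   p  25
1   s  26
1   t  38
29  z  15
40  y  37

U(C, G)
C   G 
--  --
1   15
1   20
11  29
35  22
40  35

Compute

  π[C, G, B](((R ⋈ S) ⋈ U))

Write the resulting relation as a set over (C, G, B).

{(1, 15, d), (1, 15, p), (1, 15, s), (1, 15, t), (1, 20, d), (1, 20, p), (1, 20, s), (1, 20, t), (40, 35, y)}

Joining R and S on C yields {(1, y, d, d, 18), (1, y, d, p, 25), (1, y, d, s, 26), (1, y, d, t, 38), (40, z, m, y, 37)}.
Joining (R ⋈ S) and U on C yields {(1, y, d, d, 18, 15), (1, y, d, d, 18, 20), (1, y, d, p, 25, 15), (1, y, d, p, 25, 20), (1, y, d, s, 26, 15), (1, y, d, s, 26, 20), (1, y, d, t, 38, 15), (1, y, d, t, 38, 20), (40, z, m, y, 37, 35)}.
Keep only column(s) C, G, B: {(1, 15, d), (1, 15, p), (1, 15, s), (1, 15, t), (1, 20, d), (1, 20, p), (1, 20, s), (1, 20, t), (40, 35, y)}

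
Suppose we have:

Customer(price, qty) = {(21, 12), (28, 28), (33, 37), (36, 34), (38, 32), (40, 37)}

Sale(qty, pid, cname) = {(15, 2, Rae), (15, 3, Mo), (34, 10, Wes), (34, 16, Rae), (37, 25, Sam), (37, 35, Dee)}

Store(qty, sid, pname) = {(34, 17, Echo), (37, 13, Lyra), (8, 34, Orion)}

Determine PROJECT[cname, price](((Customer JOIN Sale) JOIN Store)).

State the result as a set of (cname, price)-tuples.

{(Dee, 33), (Dee, 40), (Rae, 36), (Sam, 33), (Sam, 40), (Wes, 36)}

Customer ⋈ Sale (natural join on qty): {(33, 37, 25, Sam), (33, 37, 35, Dee), (36, 34, 10, Wes), (36, 34, 16, Rae), (40, 37, 25, Sam), (40, 37, 35, Dee)}
(Customer JOIN Sale) ⋈ Store (natural join on qty): {(33, 37, 25, Sam, 13, Lyra), (33, 37, 35, Dee, 13, Lyra), (36, 34, 10, Wes, 17, Echo), (36, 34, 16, Rae, 17, Echo), (40, 37, 25, Sam, 13, Lyra), (40, 37, 35, Dee, 13, Lyra)}
Projecting to cname, price: {(Dee, 33), (Dee, 40), (Rae, 36), (Sam, 33), (Sam, 40), (Wes, 36)}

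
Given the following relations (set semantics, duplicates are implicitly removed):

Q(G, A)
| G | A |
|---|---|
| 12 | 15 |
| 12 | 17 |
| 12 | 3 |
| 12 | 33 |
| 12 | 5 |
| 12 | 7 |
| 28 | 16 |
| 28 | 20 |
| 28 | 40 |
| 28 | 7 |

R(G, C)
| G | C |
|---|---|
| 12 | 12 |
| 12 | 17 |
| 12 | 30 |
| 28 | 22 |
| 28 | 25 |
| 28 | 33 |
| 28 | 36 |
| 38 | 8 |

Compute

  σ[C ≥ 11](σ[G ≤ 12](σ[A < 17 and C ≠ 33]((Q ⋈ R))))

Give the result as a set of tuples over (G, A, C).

Joining Q and R on G yields {(12, 15, 12), (12, 15, 17), (12, 15, 30), (12, 17, 12), (12, 17, 17), (12, 17, 30), (12, 3, 12), (12, 3, 17), (12, 3, 30), (12, 33, 12), (12, 33, 17), (12, 33, 30), (12, 5, 12), (12, 5, 17), (12, 5, 30), (12, 7, 12), (12, 7, 17), (12, 7, 30), (28, 16, 22), (28, 16, 25), (28, 16, 33), (28, 16, 36), (28, 20, 22), (28, 20, 25), (28, 20, 33), (28, 20, 36), (28, 40, 22), (28, 40, 25), (28, 40, 33), (28, 40, 36), (28, 7, 22), (28, 7, 25), (28, 7, 33), (28, 7, 36)}.
Apply σ_{A < 17 and C ≠ 33}; surviving tuples: {(12, 15, 12), (12, 15, 17), (12, 15, 30), (12, 3, 12), (12, 3, 17), (12, 3, 30), (12, 5, 12), (12, 5, 17), (12, 5, 30), (12, 7, 12), (12, 7, 17), (12, 7, 30), (28, 16, 22), (28, 16, 25), (28, 16, 36), (28, 7, 22), (28, 7, 25), (28, 7, 36)}
Apply σ_{G ≤ 12}; surviving tuples: {(12, 15, 12), (12, 15, 17), (12, 15, 30), (12, 3, 12), (12, 3, 17), (12, 3, 30), (12, 5, 12), (12, 5, 17), (12, 5, 30), (12, 7, 12), (12, 7, 17), (12, 7, 30)}
Apply σ_{C ≥ 11}; surviving tuples: {(12, 15, 12), (12, 15, 17), (12, 15, 30), (12, 3, 12), (12, 3, 17), (12, 3, 30), (12, 5, 12), (12, 5, 17), (12, 5, 30), (12, 7, 12), (12, 7, 17), (12, 7, 30)}

{(12, 15, 12), (12, 15, 17), (12, 15, 30), (12, 3, 12), (12, 3, 17), (12, 3, 30), (12, 5, 12), (12, 5, 17), (12, 5, 30), (12, 7, 12), (12, 7, 17), (12, 7, 30)}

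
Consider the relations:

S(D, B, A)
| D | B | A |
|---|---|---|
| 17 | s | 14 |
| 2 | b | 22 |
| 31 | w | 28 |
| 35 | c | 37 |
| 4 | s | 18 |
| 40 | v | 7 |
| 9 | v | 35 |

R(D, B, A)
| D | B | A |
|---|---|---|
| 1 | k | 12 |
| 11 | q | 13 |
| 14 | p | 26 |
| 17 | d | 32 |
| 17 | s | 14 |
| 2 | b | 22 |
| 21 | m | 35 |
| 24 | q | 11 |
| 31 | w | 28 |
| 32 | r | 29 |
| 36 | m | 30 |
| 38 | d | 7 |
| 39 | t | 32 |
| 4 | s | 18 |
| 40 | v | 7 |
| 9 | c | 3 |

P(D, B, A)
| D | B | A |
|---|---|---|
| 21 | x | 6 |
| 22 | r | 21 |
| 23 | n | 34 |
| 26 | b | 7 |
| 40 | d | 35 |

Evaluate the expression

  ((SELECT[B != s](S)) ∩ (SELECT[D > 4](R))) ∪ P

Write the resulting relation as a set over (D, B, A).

{(21, x, 6), (22, r, 21), (23, n, 34), (26, b, 7), (31, w, 28), (40, d, 35), (40, v, 7)}

Selection B != s: {(2, b, 22), (31, w, 28), (35, c, 37), (40, v, 7), (9, v, 35)}
Selection D > 4: {(11, q, 13), (14, p, 26), (17, d, 32), (17, s, 14), (21, m, 35), (24, q, 11), (31, w, 28), (32, r, 29), (36, m, 30), (38, d, 7), (39, t, 32), (40, v, 7), (9, c, 3)}
Intersection: {(2, b, 22), (31, w, 28), (35, c, 37), (40, v, 7), (9, v, 35)} with {(11, q, 13), (14, p, 26), (17, d, 32), (17, s, 14), (21, m, 35), (24, q, 11), (31, w, 28), (32, r, 29), (36, m, 30), (38, d, 7), (39, t, 32), (40, v, 7), (9, c, 3)} → {(31, w, 28), (40, v, 7)}
Union: {(31, w, 28), (40, v, 7)} with {(21, x, 6), (22, r, 21), (23, n, 34), (26, b, 7), (40, d, 35)} → {(21, x, 6), (22, r, 21), (23, n, 34), (26, b, 7), (31, w, 28), (40, d, 35), (40, v, 7)}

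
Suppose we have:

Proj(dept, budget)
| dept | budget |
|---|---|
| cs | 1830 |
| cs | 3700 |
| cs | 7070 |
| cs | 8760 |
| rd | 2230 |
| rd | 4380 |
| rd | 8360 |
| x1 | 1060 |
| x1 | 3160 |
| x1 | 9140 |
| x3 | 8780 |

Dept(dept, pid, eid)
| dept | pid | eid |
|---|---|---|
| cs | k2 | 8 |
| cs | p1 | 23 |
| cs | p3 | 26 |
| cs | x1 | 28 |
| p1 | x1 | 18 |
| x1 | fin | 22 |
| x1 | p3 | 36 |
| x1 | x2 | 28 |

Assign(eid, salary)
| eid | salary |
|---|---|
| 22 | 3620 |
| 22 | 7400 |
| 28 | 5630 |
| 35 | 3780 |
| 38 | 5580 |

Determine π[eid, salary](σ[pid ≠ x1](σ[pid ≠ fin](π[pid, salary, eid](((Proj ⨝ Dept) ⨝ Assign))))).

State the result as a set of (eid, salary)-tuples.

{(28, 5630)}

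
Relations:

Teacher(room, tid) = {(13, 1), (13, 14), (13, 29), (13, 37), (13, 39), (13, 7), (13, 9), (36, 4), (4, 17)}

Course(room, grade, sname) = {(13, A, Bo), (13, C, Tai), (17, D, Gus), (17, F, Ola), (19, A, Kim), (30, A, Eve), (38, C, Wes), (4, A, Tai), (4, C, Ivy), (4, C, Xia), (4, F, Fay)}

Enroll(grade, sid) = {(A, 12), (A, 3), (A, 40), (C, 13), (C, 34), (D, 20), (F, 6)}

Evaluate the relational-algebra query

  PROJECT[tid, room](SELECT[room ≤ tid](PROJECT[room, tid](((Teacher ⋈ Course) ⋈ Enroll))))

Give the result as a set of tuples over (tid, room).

{(14, 13), (17, 4), (29, 13), (37, 13), (39, 13)}

Teacher ⋈ Course (natural join on room): {(13, 1, A, Bo), (13, 1, C, Tai), (13, 14, A, Bo), (13, 14, C, Tai), (13, 29, A, Bo), (13, 29, C, Tai), (13, 37, A, Bo), (13, 37, C, Tai), (13, 39, A, Bo), (13, 39, C, Tai), (13, 7, A, Bo), (13, 7, C, Tai), (13, 9, A, Bo), (13, 9, C, Tai), (4, 17, A, Tai), (4, 17, C, Ivy), (4, 17, C, Xia), (4, 17, F, Fay)}
(Teacher ⋈ Course) ⋈ Enroll (natural join on grade): {(13, 1, A, Bo, 12), (13, 1, A, Bo, 3), (13, 1, A, Bo, 40), (13, 1, C, Tai, 13), (13, 1, C, Tai, 34), (13, 14, A, Bo, 12), (13, 14, A, Bo, 3), (13, 14, A, Bo, 40), (13, 14, C, Tai, 13), (13, 14, C, Tai, 34), (13, 29, A, Bo, 12), (13, 29, A, Bo, 3), (13, 29, A, Bo, 40), (13, 29, C, Tai, 13), (13, 29, C, Tai, 34), (13, 37, A, Bo, 12), (13, 37, A, Bo, 3), (13, 37, A, Bo, 40), (13, 37, C, Tai, 13), (13, 37, C, Tai, 34), (13, 39, A, Bo, 12), (13, 39, A, Bo, 3), (13, 39, A, Bo, 40), (13, 39, C, Tai, 13), (13, 39, C, Tai, 34), (13, 7, A, Bo, 12), (13, 7, A, Bo, 3), (13, 7, A, Bo, 40), (13, 7, C, Tai, 13), (13, 7, C, Tai, 34), (13, 9, A, Bo, 12), (13, 9, A, Bo, 3), (13, 9, A, Bo, 40), (13, 9, C, Tai, 13), (13, 9, C, Tai, 34), (4, 17, A, Tai, 12), (4, 17, A, Tai, 3), (4, 17, A, Tai, 40), (4, 17, C, Ivy, 13), (4, 17, C, Ivy, 34), (4, 17, C, Xia, 13), (4, 17, C, Xia, 34), (4, 17, F, Fay, 6)}
π[room, tid]: project onto (room, tid) (35 duplicate(s) eliminated) → {(13, 1), (13, 14), (13, 29), (13, 37), (13, 39), (13, 7), (13, 9), (4, 17)}
Apply σ_{room ≤ tid}; surviving tuples: {(13, 14), (13, 29), (13, 37), (13, 39), (4, 17)}
π[tid, room]: project onto (tid, room) → {(14, 13), (17, 4), (29, 13), (37, 13), (39, 13)}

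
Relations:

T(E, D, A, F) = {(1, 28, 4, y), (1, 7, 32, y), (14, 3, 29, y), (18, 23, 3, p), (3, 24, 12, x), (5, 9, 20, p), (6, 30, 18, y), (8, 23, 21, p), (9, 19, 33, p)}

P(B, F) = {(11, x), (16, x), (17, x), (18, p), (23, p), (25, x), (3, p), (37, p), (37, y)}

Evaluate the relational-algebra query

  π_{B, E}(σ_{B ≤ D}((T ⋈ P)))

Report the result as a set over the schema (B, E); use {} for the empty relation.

Joining T and P on F yields {(1, 28, 4, y, 37), (1, 7, 32, y, 37), (14, 3, 29, y, 37), (18, 23, 3, p, 18), (18, 23, 3, p, 23), (18, 23, 3, p, 3), (18, 23, 3, p, 37), (3, 24, 12, x, 11), (3, 24, 12, x, 16), (3, 24, 12, x, 17), (3, 24, 12, x, 25), (5, 9, 20, p, 18), (5, 9, 20, p, 23), (5, 9, 20, p, 3), (5, 9, 20, p, 37), (6, 30, 18, y, 37), (8, 23, 21, p, 18), (8, 23, 21, p, 23), (8, 23, 21, p, 3), (8, 23, 21, p, 37), (9, 19, 33, p, 18), (9, 19, 33, p, 23), (9, 19, 33, p, 3), (9, 19, 33, p, 37)}.
Filtering on B ≤ D leaves {(18, 23, 3, p, 18), (18, 23, 3, p, 23), (18, 23, 3, p, 3), (3, 24, 12, x, 11), (3, 24, 12, x, 16), (3, 24, 12, x, 17), (5, 9, 20, p, 3), (8, 23, 21, p, 18), (8, 23, 21, p, 23), (8, 23, 21, p, 3), (9, 19, 33, p, 18), (9, 19, 33, p, 3)}.
π[B, E]: project onto (B, E) → {(11, 3), (16, 3), (17, 3), (18, 18), (18, 8), (18, 9), (23, 18), (23, 8), (3, 18), (3, 5), (3, 8), (3, 9)}

{(11, 3), (16, 3), (17, 3), (18, 18), (18, 8), (18, 9), (23, 18), (23, 8), (3, 18), (3, 5), (3, 8), (3, 9)}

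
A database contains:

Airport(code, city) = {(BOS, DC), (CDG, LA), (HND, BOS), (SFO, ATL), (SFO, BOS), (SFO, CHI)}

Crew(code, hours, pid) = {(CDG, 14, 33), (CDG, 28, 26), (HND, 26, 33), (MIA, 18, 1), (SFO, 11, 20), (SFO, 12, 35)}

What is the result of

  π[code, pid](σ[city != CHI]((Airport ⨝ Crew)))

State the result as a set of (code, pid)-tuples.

Airport ⋈ Crew (natural join on code): {(CDG, LA, 14, 33), (CDG, LA, 28, 26), (HND, BOS, 26, 33), (SFO, ATL, 11, 20), (SFO, ATL, 12, 35), (SFO, BOS, 11, 20), (SFO, BOS, 12, 35), (SFO, CHI, 11, 20), (SFO, CHI, 12, 35)}
Filtering on city != CHI leaves {(CDG, LA, 14, 33), (CDG, LA, 28, 26), (HND, BOS, 26, 33), (SFO, ATL, 11, 20), (SFO, ATL, 12, 35), (SFO, BOS, 11, 20), (SFO, BOS, 12, 35)}.
Projecting to code, pid (2 duplicate(s) eliminated): {(CDG, 26), (CDG, 33), (HND, 33), (SFO, 20), (SFO, 35)}

{(CDG, 26), (CDG, 33), (HND, 33), (SFO, 20), (SFO, 35)}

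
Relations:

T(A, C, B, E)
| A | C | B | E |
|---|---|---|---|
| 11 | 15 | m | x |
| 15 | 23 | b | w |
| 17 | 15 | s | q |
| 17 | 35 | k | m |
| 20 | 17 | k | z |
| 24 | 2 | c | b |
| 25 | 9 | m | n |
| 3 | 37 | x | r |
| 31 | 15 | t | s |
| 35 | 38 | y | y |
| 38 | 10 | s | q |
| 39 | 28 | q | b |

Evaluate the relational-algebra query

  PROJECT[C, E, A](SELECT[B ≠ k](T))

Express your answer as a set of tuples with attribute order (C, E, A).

σ[B ≠ k]: keep tuples satisfying B ≠ k → {(11, 15, m, x), (15, 23, b, w), (17, 15, s, q), (24, 2, c, b), (25, 9, m, n), (3, 37, x, r), (31, 15, t, s), (35, 38, y, y), (38, 10, s, q), (39, 28, q, b)}
π[C, E, A]: project onto (C, E, A) → {(10, q, 38), (15, q, 17), (15, s, 31), (15, x, 11), (2, b, 24), (23, w, 15), (28, b, 39), (37, r, 3), (38, y, 35), (9, n, 25)}

{(10, q, 38), (15, q, 17), (15, s, 31), (15, x, 11), (2, b, 24), (23, w, 15), (28, b, 39), (37, r, 3), (38, y, 35), (9, n, 25)}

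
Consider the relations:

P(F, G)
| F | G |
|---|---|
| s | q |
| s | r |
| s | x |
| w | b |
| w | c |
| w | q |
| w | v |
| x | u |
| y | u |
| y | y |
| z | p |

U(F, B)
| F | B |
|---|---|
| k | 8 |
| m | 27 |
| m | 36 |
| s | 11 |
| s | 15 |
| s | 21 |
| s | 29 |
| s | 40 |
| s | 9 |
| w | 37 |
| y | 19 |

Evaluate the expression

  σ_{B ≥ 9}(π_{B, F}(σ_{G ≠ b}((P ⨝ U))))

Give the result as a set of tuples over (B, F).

{(11, s), (15, s), (19, y), (21, s), (29, s), (37, w), (40, s), (9, s)}

Joining P and U on F yields {(s, q, 11), (s, q, 15), (s, q, 21), (s, q, 29), (s, q, 40), (s, q, 9), (s, r, 11), (s, r, 15), (s, r, 21), (s, r, 29), (s, r, 40), (s, r, 9), (s, x, 11), (s, x, 15), (s, x, 21), (s, x, 29), (s, x, 40), (s, x, 9), (w, b, 37), (w, c, 37), (w, q, 37), (w, v, 37), (y, u, 19), (y, y, 19)}.
σ[G ≠ b]: keep tuples satisfying G ≠ b → {(s, q, 11), (s, q, 15), (s, q, 21), (s, q, 29), (s, q, 40), (s, q, 9), (s, r, 11), (s, r, 15), (s, r, 21), (s, r, 29), (s, r, 40), (s, r, 9), (s, x, 11), (s, x, 15), (s, x, 21), (s, x, 29), (s, x, 40), (s, x, 9), (w, c, 37), (w, q, 37), (w, v, 37), (y, u, 19), (y, y, 19)}
Keep only column(s) B, F (15 duplicate(s) eliminated): {(11, s), (15, s), (19, y), (21, s), (29, s), (37, w), (40, s), (9, s)}
σ[B ≥ 9]: keep tuples satisfying B ≥ 9 → {(11, s), (15, s), (19, y), (21, s), (29, s), (37, w), (40, s), (9, s)}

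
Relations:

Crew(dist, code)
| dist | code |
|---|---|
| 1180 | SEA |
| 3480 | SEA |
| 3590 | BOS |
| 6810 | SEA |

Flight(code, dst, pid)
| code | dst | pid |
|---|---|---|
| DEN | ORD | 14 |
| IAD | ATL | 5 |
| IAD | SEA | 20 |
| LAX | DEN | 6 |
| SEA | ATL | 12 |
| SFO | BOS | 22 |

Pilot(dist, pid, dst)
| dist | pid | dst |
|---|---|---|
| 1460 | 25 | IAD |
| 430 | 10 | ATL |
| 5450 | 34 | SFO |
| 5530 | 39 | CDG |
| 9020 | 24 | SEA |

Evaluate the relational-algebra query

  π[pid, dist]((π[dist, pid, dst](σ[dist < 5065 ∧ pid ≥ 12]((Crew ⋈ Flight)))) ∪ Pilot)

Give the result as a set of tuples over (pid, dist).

Joining Crew and Flight on code yields {(1180, SEA, ATL, 12), (3480, SEA, ATL, 12), (6810, SEA, ATL, 12)}.
σ[dist < 5065 ∧ pid ≥ 12]: keep tuples satisfying dist < 5065 ∧ pid ≥ 12 → {(1180, SEA, ATL, 12), (3480, SEA, ATL, 12)}
π[dist, pid, dst]: project onto (dist, pid, dst) → {(1180, 12, ATL), (3480, 12, ATL)}
Taking the union: {(1180, 12, ATL), (1460, 25, IAD), (3480, 12, ATL), (430, 10, ATL), (5450, 34, SFO), (5530, 39, CDG), (9020, 24, SEA)}
π[pid, dist]: project onto (pid, dist) → {(10, 430), (12, 1180), (12, 3480), (24, 9020), (25, 1460), (34, 5450), (39, 5530)}

{(10, 430), (12, 1180), (12, 3480), (24, 9020), (25, 1460), (34, 5450), (39, 5530)}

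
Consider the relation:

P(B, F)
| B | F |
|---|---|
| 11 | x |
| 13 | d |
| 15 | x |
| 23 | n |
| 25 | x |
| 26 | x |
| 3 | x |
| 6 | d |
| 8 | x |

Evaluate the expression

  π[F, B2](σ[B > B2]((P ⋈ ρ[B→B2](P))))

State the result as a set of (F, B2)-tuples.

{(d, 6), (x, 11), (x, 15), (x, 25), (x, 3), (x, 8)}

ρ[B→B2]: schema becomes (B2, F); tuples unchanged.
Natural join on F: {(11, x, 11), (11, x, 15), (11, x, 25), (11, x, 26), (11, x, 3), (11, x, 8), (13, d, 13), (13, d, 6), (15, x, 11), (15, x, 15), (15, x, 25), (15, x, 26), (15, x, 3), (15, x, 8), (23, n, 23), (25, x, 11), (25, x, 15), (25, x, 25), (25, x, 26), (25, x, 3), (25, x, 8), (26, x, 11), (26, x, 15), (26, x, 25), (26, x, 26), (26, x, 3), (26, x, 8), (3, x, 11), (3, x, 15), (3, x, 25), (3, x, 26), (3, x, 3), (3, x, 8), (6, d, 13), (6, d, 6), (8, x, 11), (8, x, 15), (8, x, 25), (8, x, 26), (8, x, 3), (8, x, 8)}
Filtering on B > B2 leaves {(11, x, 3), (11, x, 8), (13, d, 6), (15, x, 11), (15, x, 3), (15, x, 8), (25, x, 11), (25, x, 15), (25, x, 3), (25, x, 8), (26, x, 11), (26, x, 15), (26, x, 25), (26, x, 3), (26, x, 8), (8, x, 3)}.
Projecting to F, B2 (10 duplicate(s) eliminated): {(d, 6), (x, 11), (x, 15), (x, 25), (x, 3), (x, 8)}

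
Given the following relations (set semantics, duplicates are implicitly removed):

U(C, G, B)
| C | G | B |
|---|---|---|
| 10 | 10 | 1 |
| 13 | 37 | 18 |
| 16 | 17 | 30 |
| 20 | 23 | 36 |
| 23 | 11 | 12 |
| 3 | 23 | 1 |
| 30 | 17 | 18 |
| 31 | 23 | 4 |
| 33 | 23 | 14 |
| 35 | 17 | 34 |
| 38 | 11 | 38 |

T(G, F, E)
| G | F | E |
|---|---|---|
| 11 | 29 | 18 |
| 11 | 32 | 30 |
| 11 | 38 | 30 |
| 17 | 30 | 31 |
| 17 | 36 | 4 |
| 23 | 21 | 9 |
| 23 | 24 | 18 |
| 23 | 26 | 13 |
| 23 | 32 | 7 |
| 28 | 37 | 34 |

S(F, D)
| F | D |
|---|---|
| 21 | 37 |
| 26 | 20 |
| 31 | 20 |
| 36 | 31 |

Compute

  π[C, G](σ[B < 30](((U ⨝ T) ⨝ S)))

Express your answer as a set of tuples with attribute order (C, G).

{(3, 23), (30, 17), (31, 23), (33, 23)}

U ⋈ T (natural join on G): {(16, 17, 30, 30, 31), (16, 17, 30, 36, 4), (20, 23, 36, 21, 9), (20, 23, 36, 24, 18), (20, 23, 36, 26, 13), (20, 23, 36, 32, 7), (23, 11, 12, 29, 18), (23, 11, 12, 32, 30), (23, 11, 12, 38, 30), (3, 23, 1, 21, 9), (3, 23, 1, 24, 18), (3, 23, 1, 26, 13), (3, 23, 1, 32, 7), (30, 17, 18, 30, 31), (30, 17, 18, 36, 4), (31, 23, 4, 21, 9), (31, 23, 4, 24, 18), (31, 23, 4, 26, 13), (31, 23, 4, 32, 7), (33, 23, 14, 21, 9), (33, 23, 14, 24, 18), (33, 23, 14, 26, 13), (33, 23, 14, 32, 7), (35, 17, 34, 30, 31), (35, 17, 34, 36, 4), (38, 11, 38, 29, 18), (38, 11, 38, 32, 30), (38, 11, 38, 38, 30)}
(U ⨝ T) ⋈ S (natural join on F): {(16, 17, 30, 36, 4, 31), (20, 23, 36, 21, 9, 37), (20, 23, 36, 26, 13, 20), (3, 23, 1, 21, 9, 37), (3, 23, 1, 26, 13, 20), (30, 17, 18, 36, 4, 31), (31, 23, 4, 21, 9, 37), (31, 23, 4, 26, 13, 20), (33, 23, 14, 21, 9, 37), (33, 23, 14, 26, 13, 20), (35, 17, 34, 36, 4, 31)}
Filtering on B < 30 leaves {(3, 23, 1, 21, 9, 37), (3, 23, 1, 26, 13, 20), (30, 17, 18, 36, 4, 31), (31, 23, 4, 21, 9, 37), (31, 23, 4, 26, 13, 20), (33, 23, 14, 21, 9, 37), (33, 23, 14, 26, 13, 20)}.
π_{C, G} gives {(3, 23), (30, 17), (31, 23), (33, 23)} (3 duplicate(s) eliminated).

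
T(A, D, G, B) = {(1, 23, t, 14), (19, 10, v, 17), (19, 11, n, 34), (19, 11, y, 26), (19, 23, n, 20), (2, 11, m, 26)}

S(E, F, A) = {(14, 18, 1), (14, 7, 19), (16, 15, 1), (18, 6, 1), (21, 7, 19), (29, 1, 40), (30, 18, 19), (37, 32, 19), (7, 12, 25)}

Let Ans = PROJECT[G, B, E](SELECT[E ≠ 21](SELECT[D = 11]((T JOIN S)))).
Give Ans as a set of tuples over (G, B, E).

{(n, 34, 14), (n, 34, 30), (n, 34, 37), (y, 26, 14), (y, 26, 30), (y, 26, 37)}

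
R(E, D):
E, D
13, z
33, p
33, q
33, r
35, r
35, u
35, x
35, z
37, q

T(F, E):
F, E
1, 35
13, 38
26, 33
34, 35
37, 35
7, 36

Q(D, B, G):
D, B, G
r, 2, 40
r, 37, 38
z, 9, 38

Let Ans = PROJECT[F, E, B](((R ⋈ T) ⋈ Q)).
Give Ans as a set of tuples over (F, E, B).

{(1, 35, 2), (1, 35, 37), (1, 35, 9), (26, 33, 2), (26, 33, 37), (34, 35, 2), (34, 35, 37), (34, 35, 9), (37, 35, 2), (37, 35, 37), (37, 35, 9)}

R ⋈ T (natural join on E): {(33, p, 26), (33, q, 26), (33, r, 26), (35, r, 1), (35, r, 34), (35, r, 37), (35, u, 1), (35, u, 34), (35, u, 37), (35, x, 1), (35, x, 34), (35, x, 37), (35, z, 1), (35, z, 34), (35, z, 37)}
(R ⋈ T) ⋈ Q (natural join on D): {(33, r, 26, 2, 40), (33, r, 26, 37, 38), (35, r, 1, 2, 40), (35, r, 1, 37, 38), (35, r, 34, 2, 40), (35, r, 34, 37, 38), (35, r, 37, 2, 40), (35, r, 37, 37, 38), (35, z, 1, 9, 38), (35, z, 34, 9, 38), (35, z, 37, 9, 38)}
π[F, E, B]: project onto (F, E, B) → {(1, 35, 2), (1, 35, 37), (1, 35, 9), (26, 33, 2), (26, 33, 37), (34, 35, 2), (34, 35, 37), (34, 35, 9), (37, 35, 2), (37, 35, 37), (37, 35, 9)}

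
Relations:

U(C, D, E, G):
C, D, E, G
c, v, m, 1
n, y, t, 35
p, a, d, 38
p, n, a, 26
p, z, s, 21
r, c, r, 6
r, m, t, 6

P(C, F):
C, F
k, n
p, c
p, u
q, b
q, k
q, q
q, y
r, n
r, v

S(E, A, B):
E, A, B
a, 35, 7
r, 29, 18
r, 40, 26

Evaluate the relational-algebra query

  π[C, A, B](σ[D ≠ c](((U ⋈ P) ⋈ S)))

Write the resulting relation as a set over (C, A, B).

U ⋈ P (natural join on C): {(p, a, d, 38, c), (p, a, d, 38, u), (p, n, a, 26, c), (p, n, a, 26, u), (p, z, s, 21, c), (p, z, s, 21, u), (r, c, r, 6, n), (r, c, r, 6, v), (r, m, t, 6, n), (r, m, t, 6, v)}
(U ⋈ P) ⋈ S (natural join on E): {(p, n, a, 26, c, 35, 7), (p, n, a, 26, u, 35, 7), (r, c, r, 6, n, 29, 18), (r, c, r, 6, n, 40, 26), (r, c, r, 6, v, 29, 18), (r, c, r, 6, v, 40, 26)}
Filtering on D ≠ c leaves {(p, n, a, 26, c, 35, 7), (p, n, a, 26, u, 35, 7)}.
π[C, A, B]: project onto (C, A, B) (1 duplicate(s) eliminated) → {(p, 35, 7)}

{(p, 35, 7)}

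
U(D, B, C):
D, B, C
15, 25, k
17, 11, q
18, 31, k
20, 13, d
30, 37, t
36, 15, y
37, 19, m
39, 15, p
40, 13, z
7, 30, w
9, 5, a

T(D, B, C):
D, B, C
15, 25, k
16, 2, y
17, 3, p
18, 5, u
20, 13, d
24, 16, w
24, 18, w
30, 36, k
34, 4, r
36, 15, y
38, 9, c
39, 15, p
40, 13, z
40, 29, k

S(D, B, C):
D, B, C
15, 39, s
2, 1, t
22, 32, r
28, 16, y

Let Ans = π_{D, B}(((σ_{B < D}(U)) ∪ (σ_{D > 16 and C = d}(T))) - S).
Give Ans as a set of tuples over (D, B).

{(17, 11), (20, 13), (36, 15), (37, 19), (39, 15), (40, 13), (9, 5)}

Apply σ_{B < D}; surviving tuples: {(17, 11, q), (20, 13, d), (36, 15, y), (37, 19, m), (39, 15, p), (40, 13, z), (9, 5, a)}
Apply σ_{D > 16 and C = d}; surviving tuples: {(20, 13, d)}
Union: {(17, 11, q), (20, 13, d), (36, 15, y), (37, 19, m), (39, 15, p), (40, 13, z), (9, 5, a)} with {(20, 13, d)} → {(17, 11, q), (20, 13, d), (36, 15, y), (37, 19, m), (39, 15, p), (40, 13, z), (9, 5, a)}
Difference: {(17, 11, q), (20, 13, d), (36, 15, y), (37, 19, m), (39, 15, p), (40, 13, z), (9, 5, a)} with {(15, 39, s), (2, 1, t), (22, 32, r), (28, 16, y)} → {(17, 11, q), (20, 13, d), (36, 15, y), (37, 19, m), (39, 15, p), (40, 13, z), (9, 5, a)}
π[D, B]: project onto (D, B) → {(17, 11), (20, 13), (36, 15), (37, 19), (39, 15), (40, 13), (9, 5)}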